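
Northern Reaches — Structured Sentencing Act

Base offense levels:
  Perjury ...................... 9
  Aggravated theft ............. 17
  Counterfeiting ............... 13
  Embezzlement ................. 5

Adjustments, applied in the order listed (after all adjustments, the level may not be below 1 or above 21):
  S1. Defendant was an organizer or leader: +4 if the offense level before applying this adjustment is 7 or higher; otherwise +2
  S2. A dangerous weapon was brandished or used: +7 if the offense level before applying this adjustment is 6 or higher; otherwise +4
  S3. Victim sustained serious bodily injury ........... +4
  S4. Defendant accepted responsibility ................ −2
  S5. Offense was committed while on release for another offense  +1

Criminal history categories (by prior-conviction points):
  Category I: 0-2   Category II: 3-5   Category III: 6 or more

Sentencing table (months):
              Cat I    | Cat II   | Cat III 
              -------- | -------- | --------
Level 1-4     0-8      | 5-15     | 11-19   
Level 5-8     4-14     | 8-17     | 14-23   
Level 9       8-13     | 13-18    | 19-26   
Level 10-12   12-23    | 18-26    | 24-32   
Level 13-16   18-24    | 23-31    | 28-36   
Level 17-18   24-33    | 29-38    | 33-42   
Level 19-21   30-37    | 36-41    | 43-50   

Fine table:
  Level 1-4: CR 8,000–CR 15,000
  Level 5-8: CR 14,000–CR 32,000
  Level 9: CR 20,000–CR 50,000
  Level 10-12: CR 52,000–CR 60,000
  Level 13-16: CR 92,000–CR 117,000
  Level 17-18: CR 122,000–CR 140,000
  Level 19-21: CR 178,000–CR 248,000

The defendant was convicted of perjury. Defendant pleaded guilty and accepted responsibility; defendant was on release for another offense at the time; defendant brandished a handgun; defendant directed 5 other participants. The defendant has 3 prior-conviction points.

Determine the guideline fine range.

Base offense level for perjury: 9.
S1 applies (level before this adjustment is 9 ≥ 7, so +4): 9 + 4 = 13.
S2 applies (level before this adjustment is 13 ≥ 6, so +7): 13 + 7 = 20.
S3 does not apply.
S4 applies: 20 − 2 = 18.
S5 applies: 18 + 1 = 19.
Final offense level: 19.
Level 19 falls in the 19-21 band.
Fine table: Level 19-21 → CR 178,000–CR 248,000.

CR 178,000–CR 248,000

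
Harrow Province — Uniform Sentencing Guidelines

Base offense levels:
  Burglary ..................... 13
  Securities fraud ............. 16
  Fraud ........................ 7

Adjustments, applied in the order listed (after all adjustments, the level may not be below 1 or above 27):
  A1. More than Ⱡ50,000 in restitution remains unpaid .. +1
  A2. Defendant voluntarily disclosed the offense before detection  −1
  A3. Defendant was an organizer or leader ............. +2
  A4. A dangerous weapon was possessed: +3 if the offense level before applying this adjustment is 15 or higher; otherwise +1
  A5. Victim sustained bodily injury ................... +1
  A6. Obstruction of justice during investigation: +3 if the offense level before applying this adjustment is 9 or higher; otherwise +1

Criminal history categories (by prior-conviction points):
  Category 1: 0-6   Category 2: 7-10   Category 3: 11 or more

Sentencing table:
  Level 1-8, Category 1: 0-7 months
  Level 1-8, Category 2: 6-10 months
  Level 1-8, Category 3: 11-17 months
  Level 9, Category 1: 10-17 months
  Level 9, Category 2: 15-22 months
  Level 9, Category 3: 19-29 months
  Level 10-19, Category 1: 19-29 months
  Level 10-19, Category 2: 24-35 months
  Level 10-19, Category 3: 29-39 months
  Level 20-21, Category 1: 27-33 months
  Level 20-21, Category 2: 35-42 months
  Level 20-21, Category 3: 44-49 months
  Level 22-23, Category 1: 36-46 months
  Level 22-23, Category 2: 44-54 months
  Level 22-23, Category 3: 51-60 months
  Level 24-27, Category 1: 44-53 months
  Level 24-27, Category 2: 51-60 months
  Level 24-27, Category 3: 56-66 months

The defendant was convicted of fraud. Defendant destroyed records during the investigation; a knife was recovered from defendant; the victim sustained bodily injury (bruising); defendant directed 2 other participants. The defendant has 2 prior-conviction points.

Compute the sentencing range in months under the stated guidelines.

Base offense level for fraud: 7.
A1 does not apply.
A3 applies: 7 + 2 = 9.
A4 applies (level before this adjustment is 9 < 15, so +1): 9 + 1 = 10.
A5 applies: 10 + 1 = 11.
A6 applies (level before this adjustment is 11 ≥ 9, so +3): 11 + 3 = 14.
Final offense level: 14.
Criminal history: 2 prior points → Category 1 (0-6).
Level 14 falls in the 10-19 band.
Grid: Level 10-19 × Category 1 = 19-29 months.

19-29 months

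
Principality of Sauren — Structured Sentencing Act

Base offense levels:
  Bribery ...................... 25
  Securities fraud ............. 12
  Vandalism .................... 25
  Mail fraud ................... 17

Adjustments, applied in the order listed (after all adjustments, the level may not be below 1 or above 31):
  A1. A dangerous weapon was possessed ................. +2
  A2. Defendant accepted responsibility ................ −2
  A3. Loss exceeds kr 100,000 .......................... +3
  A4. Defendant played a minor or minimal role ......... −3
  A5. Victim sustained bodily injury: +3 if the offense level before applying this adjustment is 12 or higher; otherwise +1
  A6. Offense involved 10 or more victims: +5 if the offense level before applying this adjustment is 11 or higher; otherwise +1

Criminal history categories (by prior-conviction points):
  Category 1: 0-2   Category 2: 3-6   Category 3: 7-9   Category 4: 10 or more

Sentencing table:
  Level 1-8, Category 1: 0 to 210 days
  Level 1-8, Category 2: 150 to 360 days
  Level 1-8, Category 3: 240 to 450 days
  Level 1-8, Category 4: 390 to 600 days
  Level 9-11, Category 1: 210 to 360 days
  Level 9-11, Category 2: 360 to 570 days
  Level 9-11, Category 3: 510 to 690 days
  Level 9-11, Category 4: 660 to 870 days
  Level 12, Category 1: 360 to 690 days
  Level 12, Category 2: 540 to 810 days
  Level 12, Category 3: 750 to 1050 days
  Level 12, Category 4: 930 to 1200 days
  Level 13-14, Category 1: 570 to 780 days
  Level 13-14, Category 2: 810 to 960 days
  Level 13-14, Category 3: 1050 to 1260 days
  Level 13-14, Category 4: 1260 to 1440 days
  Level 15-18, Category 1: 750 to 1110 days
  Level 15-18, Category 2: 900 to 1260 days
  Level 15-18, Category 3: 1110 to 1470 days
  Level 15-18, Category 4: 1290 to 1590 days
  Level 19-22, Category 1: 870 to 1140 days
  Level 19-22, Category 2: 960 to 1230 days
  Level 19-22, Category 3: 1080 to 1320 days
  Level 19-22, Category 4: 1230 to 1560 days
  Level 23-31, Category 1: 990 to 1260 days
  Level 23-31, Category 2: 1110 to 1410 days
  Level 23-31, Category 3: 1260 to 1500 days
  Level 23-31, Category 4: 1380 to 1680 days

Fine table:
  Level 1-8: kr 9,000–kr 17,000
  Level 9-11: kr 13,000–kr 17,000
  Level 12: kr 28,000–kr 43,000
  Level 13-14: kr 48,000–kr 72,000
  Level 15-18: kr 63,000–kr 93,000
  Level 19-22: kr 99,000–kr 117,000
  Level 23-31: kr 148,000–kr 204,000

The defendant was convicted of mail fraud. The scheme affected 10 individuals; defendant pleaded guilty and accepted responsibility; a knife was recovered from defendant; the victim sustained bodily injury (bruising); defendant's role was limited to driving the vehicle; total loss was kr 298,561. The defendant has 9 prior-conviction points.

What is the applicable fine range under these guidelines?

kr 148,000–kr 204,000

Base offense level for mail fraud: 17.
A1 applies: 17 + 2 = 19.
A2 applies: 19 − 2 = 17.
A3 applies: 17 + 3 = 20.
A4 applies: 20 − 3 = 17.
A5 applies (level before this adjustment is 17 ≥ 12, so +3): 17 + 3 = 20.
A6 applies (level before this adjustment is 20 ≥ 11, so +5): 20 + 5 = 25.
Final offense level: 25.
Level 25 falls in the 23-31 band.
Fine table: Level 23-31 → kr 148,000–kr 204,000.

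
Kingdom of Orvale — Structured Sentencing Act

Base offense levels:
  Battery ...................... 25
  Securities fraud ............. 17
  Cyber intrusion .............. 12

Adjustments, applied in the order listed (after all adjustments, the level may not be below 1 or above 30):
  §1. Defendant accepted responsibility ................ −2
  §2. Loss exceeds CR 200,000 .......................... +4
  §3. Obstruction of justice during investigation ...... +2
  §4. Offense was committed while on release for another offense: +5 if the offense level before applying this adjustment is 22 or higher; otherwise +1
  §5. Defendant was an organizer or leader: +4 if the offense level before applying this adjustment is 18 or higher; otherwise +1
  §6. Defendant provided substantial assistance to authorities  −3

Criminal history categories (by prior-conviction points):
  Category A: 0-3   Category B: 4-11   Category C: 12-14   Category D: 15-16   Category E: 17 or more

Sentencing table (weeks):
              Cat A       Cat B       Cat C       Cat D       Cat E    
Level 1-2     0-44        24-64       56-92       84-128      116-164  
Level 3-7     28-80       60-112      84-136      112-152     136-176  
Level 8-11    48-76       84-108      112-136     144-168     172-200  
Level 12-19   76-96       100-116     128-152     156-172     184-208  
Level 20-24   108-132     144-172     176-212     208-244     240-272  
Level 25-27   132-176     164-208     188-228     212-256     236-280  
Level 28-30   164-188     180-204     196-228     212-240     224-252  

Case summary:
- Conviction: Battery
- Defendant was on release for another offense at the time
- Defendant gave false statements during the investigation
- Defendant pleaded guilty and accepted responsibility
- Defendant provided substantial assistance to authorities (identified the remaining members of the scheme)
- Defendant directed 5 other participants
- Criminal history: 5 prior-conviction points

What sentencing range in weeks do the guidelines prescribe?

Base offense level for battery: 25.
§1 applies: 25 − 2 = 23.
§3 applies: 23 + 2 = 25.
§4 applies (level before this adjustment is 25 ≥ 22, so +5): 25 + 5 = 30.
§5 applies (level before this adjustment is 30 ≥ 18, so +4): 30 + 4 = 34.
§6 applies: 34 − 3 = 31.
Level 31 exceeds the maximum of 30; capped at 30.
Final offense level: 30.
Criminal history: 5 prior points → Category B (4-11).
Level 30 falls in the 28-30 band.
Grid: Level 28-30 × Category B = 180-204 weeks.

180-204 weeks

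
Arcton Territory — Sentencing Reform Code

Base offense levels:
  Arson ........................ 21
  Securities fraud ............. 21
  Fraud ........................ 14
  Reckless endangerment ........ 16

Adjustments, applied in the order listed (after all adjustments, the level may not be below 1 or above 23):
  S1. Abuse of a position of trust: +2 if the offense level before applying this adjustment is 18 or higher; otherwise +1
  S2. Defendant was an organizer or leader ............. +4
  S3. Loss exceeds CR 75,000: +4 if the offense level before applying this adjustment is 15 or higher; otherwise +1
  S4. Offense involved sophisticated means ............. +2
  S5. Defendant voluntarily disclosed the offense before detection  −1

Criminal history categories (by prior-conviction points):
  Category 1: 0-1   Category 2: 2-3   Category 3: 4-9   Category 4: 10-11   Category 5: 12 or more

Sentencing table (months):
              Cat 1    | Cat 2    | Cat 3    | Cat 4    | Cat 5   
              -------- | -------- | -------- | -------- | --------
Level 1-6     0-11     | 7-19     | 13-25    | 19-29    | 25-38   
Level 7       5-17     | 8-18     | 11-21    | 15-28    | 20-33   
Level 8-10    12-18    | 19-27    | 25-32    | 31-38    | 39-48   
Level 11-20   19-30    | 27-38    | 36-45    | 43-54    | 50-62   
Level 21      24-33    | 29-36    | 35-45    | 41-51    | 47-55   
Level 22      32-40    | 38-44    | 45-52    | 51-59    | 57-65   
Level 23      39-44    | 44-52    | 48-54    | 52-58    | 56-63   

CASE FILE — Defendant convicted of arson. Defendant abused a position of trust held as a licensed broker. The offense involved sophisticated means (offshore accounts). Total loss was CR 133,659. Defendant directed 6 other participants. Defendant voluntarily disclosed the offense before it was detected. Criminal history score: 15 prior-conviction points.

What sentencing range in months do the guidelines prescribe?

Base offense level for arson: 21.
S1 applies (level before this adjustment is 21 ≥ 18, so +2): 21 + 2 = 23.
S2 applies: 23 + 4 = 27.
S3 applies (level before this adjustment is 27 ≥ 15, so +4): 27 + 4 = 31.
S4 applies: 31 + 2 = 33.
S5 applies: 33 − 1 = 32.
Level 32 exceeds the maximum of 23; capped at 23.
Final offense level: 23.
Criminal history: 15 prior points → Category 5 (12+).
Level 23 falls in the 23 band.
Grid: Level 23 × Category 5 = 56-63 months.

56-63 months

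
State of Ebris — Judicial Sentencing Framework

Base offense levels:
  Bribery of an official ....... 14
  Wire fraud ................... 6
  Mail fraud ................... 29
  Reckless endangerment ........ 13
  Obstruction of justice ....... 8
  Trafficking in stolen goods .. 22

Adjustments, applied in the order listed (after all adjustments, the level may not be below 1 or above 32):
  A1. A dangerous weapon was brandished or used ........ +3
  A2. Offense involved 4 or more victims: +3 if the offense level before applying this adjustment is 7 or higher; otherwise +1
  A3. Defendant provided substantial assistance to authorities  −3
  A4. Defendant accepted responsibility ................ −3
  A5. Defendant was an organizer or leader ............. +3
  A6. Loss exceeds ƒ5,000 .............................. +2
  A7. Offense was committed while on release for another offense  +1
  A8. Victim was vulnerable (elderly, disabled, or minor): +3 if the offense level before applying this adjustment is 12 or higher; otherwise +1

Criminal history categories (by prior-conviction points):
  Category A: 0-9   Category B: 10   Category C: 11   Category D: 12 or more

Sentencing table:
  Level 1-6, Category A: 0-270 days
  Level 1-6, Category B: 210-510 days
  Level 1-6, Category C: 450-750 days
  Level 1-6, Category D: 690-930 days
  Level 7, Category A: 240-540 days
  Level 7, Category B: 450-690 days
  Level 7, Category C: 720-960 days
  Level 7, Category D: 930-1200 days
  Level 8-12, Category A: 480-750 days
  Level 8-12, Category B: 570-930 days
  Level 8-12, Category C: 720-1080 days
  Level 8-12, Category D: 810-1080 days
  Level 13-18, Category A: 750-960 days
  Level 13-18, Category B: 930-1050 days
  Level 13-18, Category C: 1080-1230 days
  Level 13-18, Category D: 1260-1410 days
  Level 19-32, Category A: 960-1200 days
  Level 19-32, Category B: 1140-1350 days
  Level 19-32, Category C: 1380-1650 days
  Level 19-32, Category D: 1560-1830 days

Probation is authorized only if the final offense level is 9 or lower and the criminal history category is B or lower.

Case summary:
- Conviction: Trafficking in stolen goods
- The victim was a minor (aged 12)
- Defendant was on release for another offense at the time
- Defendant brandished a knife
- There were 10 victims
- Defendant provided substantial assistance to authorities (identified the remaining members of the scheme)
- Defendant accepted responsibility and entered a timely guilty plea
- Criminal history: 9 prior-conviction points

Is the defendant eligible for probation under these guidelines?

Base offense level for trafficking in stolen goods: 22.
A1 applies: 22 + 3 = 25.
A2 applies (level before this adjustment is 25 ≥ 7, so +3): 25 + 3 = 28.
A3 applies: 28 − 3 = 25.
A4 applies: 25 − 3 = 22.
A5 does not apply.
A6 does not apply.
A7 applies: 22 + 1 = 23.
A8 applies (level before this adjustment is 23 ≥ 12, so +3): 23 + 3 = 26.
Final offense level: 26.
Criminal history: 9 prior points → Category A (0-9).
Level 26 falls in the 19-32 band.
Grid: Level 19-32 × Category A = 960-1200 days.
Probation check: level 26 > 9 and category A ≤ B → not eligible.

No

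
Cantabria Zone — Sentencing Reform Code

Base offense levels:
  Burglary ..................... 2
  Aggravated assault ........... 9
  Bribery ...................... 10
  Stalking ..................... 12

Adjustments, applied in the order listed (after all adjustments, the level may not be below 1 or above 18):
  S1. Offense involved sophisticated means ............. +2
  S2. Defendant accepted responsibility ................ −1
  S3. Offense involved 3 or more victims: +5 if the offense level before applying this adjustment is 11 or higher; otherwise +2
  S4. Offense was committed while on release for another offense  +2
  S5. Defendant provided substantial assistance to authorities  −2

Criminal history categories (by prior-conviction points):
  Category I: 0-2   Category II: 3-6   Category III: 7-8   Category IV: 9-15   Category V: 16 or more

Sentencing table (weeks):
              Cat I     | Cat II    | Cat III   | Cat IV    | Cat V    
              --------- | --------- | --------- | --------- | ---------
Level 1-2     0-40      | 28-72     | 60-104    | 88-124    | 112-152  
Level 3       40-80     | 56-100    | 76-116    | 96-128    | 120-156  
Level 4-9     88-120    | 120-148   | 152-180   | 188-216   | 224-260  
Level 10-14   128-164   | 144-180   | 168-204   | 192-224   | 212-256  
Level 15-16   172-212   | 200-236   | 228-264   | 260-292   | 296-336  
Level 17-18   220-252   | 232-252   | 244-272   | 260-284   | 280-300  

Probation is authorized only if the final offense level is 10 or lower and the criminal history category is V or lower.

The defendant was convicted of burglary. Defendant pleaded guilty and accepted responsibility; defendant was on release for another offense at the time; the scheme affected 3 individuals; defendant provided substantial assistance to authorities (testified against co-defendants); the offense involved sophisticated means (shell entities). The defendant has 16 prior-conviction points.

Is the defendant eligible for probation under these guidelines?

Base offense level for burglary: 2.
S1 applies: 2 + 2 = 4.
S2 applies: 4 − 1 = 3.
S3 applies (level before this adjustment is 3 < 11, so +2): 3 + 2 = 5.
S4 applies: 5 + 2 = 7.
S5 applies: 7 − 2 = 5.
Final offense level: 5.
Criminal history: 16 prior points → Category V (16+).
Level 5 falls in the 4-9 band.
Grid: Level 4-9 × Category V = 224-260 weeks.
Probation check: level 5 ≤ 10 and category V ≤ V → eligible.

Yes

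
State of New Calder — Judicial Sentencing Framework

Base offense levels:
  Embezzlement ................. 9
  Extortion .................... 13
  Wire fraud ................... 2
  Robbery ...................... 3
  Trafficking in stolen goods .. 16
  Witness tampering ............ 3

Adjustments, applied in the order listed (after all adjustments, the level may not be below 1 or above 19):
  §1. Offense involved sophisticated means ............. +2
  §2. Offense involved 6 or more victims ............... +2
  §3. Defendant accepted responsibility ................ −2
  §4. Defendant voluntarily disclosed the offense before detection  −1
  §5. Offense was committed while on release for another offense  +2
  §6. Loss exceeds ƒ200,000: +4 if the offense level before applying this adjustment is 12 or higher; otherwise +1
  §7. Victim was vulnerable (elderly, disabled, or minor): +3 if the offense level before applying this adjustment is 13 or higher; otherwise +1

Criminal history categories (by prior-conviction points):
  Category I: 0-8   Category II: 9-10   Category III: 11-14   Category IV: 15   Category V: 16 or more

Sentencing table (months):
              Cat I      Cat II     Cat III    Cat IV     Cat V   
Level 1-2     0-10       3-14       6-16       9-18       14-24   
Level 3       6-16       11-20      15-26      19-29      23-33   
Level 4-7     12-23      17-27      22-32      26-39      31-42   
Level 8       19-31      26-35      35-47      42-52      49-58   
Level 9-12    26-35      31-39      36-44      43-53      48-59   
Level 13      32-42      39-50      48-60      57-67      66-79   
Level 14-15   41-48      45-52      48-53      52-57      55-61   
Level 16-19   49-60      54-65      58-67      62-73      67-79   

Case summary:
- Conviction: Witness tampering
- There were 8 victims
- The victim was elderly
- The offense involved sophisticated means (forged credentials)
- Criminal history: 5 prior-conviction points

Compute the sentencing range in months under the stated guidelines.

Base offense level for witness tampering: 3.
§1 applies: 3 + 2 = 5.
§2 applies: 5 + 2 = 7.
§4 does not apply.
§5 does not apply.
§7 applies (level before this adjustment is 7 < 13, so +1): 7 + 1 = 8.
Final offense level: 8.
Criminal history: 5 prior points → Category I (0-8).
Level 8 falls in the 8 band.
Grid: Level 8 × Category I = 19-31 months.

19-31 months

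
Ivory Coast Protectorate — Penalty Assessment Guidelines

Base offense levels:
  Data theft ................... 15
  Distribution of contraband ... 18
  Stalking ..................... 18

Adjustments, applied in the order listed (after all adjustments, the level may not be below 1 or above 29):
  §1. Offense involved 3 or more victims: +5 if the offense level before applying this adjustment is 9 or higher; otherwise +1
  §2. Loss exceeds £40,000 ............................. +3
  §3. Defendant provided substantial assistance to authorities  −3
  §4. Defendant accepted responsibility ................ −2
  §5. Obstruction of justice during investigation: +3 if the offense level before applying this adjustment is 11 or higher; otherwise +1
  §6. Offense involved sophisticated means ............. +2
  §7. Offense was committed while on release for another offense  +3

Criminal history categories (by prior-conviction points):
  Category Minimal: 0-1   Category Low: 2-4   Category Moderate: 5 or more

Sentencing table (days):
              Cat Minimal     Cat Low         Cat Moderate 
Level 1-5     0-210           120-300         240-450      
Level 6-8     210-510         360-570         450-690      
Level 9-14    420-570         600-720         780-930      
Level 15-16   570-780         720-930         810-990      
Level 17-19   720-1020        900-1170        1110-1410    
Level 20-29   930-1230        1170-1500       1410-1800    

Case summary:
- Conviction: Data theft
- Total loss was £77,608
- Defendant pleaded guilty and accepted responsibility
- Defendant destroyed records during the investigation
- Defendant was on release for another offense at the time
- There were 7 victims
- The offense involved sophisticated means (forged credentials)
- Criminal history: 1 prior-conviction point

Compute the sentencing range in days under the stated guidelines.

930-1230 days

Base offense level for data theft: 15.
§1 applies (level before this adjustment is 15 ≥ 9, so +5): 15 + 5 = 20.
§2 applies: 20 + 3 = 23.
§4 applies: 23 − 2 = 21.
§5 applies (level before this adjustment is 21 ≥ 11, so +3): 21 + 3 = 24.
§6 applies: 24 + 2 = 26.
§7 applies: 26 + 3 = 29.
Final offense level: 29.
Criminal history: 1 prior point → Category Minimal (0-1).
Level 29 falls in the 20-29 band.
Grid: Level 20-29 × Category Minimal = 930-1230 days.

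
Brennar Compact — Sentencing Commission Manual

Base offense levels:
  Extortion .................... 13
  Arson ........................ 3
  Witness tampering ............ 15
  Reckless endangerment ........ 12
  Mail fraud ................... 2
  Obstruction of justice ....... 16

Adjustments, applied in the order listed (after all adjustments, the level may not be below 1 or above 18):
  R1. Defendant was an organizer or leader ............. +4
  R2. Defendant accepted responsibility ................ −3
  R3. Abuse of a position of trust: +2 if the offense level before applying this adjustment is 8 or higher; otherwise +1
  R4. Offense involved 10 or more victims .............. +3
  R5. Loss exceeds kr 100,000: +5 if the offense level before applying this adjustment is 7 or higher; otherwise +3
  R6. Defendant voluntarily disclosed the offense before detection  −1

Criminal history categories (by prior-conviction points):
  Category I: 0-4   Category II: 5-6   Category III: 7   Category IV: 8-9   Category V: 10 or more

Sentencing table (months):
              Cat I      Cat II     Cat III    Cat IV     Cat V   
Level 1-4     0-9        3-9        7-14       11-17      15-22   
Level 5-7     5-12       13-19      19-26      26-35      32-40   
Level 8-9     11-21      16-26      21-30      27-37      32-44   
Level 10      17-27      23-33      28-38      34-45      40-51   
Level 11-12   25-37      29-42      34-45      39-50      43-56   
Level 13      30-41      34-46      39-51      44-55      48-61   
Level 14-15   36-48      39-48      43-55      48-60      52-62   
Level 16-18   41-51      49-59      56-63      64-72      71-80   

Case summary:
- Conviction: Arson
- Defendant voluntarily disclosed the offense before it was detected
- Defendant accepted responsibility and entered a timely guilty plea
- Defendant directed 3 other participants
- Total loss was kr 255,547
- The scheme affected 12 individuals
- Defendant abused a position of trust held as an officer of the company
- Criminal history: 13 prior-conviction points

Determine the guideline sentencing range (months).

Base offense level for arson: 3.
R1 applies: 3 + 4 = 7.
R2 applies: 7 − 3 = 4.
R3 applies (level before this adjustment is 4 < 8, so +1): 4 + 1 = 5.
R4 applies: 5 + 3 = 8.
R5 applies (level before this adjustment is 8 ≥ 7, so +5): 8 + 5 = 13.
R6 applies: 13 − 1 = 12.
Final offense level: 12.
Criminal history: 13 prior points → Category V (10+).
Level 12 falls in the 11-12 band.
Grid: Level 11-12 × Category V = 43-56 months.

43-56 months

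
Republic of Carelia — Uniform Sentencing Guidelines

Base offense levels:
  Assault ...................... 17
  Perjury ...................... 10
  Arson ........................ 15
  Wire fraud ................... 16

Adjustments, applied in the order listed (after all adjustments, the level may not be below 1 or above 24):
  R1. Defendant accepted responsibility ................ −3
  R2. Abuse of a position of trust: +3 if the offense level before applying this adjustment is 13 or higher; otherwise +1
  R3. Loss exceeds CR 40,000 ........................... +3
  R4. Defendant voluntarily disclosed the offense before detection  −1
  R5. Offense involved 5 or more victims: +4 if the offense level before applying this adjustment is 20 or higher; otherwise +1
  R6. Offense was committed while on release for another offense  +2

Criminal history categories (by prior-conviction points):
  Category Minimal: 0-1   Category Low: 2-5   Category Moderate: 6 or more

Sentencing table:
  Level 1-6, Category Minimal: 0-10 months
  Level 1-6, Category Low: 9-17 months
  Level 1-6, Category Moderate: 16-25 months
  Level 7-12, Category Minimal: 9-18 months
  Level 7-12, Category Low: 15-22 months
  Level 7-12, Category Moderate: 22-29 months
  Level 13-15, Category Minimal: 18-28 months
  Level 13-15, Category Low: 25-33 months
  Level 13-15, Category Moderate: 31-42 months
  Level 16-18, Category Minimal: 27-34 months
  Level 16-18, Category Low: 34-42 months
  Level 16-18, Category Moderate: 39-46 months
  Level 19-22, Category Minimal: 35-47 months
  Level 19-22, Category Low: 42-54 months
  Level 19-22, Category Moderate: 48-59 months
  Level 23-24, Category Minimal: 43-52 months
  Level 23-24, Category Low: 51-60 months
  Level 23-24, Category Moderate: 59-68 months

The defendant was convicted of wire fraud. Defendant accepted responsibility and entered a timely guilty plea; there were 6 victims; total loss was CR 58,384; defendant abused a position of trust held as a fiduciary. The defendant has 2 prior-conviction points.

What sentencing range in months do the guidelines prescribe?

Base offense level for wire fraud: 16.
R1 applies: 16 − 3 = 13.
R2 applies (level before this adjustment is 13 ≥ 13, so +3): 13 + 3 = 16.
R3 applies: 16 + 3 = 19.
R5 applies (level before this adjustment is 19 < 20, so +1): 19 + 1 = 20.
R6 does not apply.
Final offense level: 20.
Criminal history: 2 prior points → Category Low (2-5).
Level 20 falls in the 19-22 band.
Grid: Level 19-22 × Category Low = 42-54 months.

42-54 months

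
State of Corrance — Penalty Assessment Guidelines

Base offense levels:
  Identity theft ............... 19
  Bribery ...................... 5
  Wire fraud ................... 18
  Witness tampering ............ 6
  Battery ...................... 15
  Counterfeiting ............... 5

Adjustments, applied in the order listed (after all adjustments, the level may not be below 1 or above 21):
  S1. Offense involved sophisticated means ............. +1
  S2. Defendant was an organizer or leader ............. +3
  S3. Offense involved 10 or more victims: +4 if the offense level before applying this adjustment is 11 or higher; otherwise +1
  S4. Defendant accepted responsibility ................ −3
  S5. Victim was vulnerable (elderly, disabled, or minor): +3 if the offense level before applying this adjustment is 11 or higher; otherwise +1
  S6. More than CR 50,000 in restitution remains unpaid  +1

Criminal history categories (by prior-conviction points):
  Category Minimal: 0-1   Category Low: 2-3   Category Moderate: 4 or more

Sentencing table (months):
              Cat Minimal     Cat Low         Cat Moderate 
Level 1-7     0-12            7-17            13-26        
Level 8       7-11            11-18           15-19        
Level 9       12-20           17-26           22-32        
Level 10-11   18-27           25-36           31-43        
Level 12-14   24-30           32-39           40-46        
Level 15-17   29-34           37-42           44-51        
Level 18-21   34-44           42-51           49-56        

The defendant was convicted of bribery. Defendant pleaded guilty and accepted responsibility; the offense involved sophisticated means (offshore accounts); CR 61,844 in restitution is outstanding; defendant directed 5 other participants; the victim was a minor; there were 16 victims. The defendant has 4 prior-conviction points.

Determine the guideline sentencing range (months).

22-32 months

Base offense level for bribery: 5.
S1 applies: 5 + 1 = 6.
S2 applies: 6 + 3 = 9.
S3 applies (level before this adjustment is 9 < 11, so +1): 9 + 1 = 10.
S4 applies: 10 − 3 = 7.
S5 applies (level before this adjustment is 7 < 11, so +1): 7 + 1 = 8.
S6 applies: 8 + 1 = 9.
Final offense level: 9.
Criminal history: 4 prior points → Category Moderate (4+).
Level 9 falls in the 9 band.
Grid: Level 9 × Category Moderate = 22-32 months.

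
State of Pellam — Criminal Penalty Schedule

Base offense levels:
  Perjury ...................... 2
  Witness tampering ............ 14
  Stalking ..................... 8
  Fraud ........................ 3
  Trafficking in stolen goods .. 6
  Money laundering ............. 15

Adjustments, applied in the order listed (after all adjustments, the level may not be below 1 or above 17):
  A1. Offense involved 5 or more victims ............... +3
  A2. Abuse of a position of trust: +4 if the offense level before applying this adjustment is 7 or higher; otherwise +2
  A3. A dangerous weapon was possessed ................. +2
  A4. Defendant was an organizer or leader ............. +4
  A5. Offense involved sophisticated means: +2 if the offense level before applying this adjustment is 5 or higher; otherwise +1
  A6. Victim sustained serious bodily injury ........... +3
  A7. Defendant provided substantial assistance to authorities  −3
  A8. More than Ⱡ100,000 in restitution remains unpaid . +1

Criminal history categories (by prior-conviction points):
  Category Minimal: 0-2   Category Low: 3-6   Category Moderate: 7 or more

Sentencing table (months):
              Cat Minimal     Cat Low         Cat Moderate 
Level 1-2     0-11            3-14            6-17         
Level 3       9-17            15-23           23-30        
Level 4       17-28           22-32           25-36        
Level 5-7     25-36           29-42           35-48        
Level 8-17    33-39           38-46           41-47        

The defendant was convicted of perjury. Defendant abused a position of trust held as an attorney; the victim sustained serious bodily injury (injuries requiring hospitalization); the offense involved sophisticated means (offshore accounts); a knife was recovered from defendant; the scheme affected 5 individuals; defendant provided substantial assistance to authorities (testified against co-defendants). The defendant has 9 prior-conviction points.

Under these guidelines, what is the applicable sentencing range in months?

41-47 months

Base offense level for perjury: 2.
A1 applies: 2 + 3 = 5.
A2 applies (level before this adjustment is 5 < 7, so +2): 5 + 2 = 7.
A3 applies: 7 + 2 = 9.
A5 applies (level before this adjustment is 9 ≥ 5, so +2): 9 + 2 = 11.
A6 applies: 11 + 3 = 14.
A7 applies: 14 − 3 = 11.
Final offense level: 11.
Criminal history: 9 prior points → Category Moderate (7+).
Level 11 falls in the 8-17 band.
Grid: Level 8-17 × Category Moderate = 41-47 months.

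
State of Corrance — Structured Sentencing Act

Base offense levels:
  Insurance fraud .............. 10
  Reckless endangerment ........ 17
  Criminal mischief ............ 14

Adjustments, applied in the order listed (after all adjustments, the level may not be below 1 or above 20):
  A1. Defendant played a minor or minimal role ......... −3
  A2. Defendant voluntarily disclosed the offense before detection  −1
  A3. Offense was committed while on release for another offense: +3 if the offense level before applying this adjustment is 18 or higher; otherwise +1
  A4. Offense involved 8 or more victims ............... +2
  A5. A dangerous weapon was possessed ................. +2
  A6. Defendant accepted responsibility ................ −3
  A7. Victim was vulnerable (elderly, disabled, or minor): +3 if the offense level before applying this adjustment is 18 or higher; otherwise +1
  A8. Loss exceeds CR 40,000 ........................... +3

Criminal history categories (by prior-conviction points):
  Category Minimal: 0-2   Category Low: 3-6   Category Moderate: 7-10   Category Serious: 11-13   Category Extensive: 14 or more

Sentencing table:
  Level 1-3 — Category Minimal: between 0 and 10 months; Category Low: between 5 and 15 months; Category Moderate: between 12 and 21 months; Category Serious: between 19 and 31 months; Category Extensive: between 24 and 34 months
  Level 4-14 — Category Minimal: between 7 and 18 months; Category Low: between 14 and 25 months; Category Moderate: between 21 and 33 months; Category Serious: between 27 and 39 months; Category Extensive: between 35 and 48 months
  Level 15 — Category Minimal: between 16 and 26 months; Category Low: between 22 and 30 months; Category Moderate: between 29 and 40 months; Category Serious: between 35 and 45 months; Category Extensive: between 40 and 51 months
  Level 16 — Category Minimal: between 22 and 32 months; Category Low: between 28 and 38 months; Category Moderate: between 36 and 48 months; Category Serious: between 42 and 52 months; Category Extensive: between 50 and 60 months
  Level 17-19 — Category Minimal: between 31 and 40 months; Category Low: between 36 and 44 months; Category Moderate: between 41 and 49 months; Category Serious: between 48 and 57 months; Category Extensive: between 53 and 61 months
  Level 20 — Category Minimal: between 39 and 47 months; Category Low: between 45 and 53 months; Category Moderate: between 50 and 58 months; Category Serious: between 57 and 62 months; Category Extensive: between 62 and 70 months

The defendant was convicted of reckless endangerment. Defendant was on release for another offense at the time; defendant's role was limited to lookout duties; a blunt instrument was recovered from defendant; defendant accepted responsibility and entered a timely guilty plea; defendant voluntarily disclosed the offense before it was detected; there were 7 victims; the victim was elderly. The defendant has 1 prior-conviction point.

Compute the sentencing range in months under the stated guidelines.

7-18 months

Base offense level for reckless endangerment: 17.
A1 applies: 17 − 3 = 14.
A2 applies: 14 − 1 = 13.
A3 applies (level before this adjustment is 13 < 18, so +1): 13 + 1 = 14.
A4 does not apply.
A5 applies: 14 + 2 = 16.
A6 applies: 16 − 3 = 13.
A7 applies (level before this adjustment is 13 < 18, so +1): 13 + 1 = 14.
A8 does not apply.
Final offense level: 14.
Criminal history: 1 prior point → Category Minimal (0-2).
Level 14 falls in the 4-14 band.
Grid: Level 4-14 × Category Minimal = 7-18 months.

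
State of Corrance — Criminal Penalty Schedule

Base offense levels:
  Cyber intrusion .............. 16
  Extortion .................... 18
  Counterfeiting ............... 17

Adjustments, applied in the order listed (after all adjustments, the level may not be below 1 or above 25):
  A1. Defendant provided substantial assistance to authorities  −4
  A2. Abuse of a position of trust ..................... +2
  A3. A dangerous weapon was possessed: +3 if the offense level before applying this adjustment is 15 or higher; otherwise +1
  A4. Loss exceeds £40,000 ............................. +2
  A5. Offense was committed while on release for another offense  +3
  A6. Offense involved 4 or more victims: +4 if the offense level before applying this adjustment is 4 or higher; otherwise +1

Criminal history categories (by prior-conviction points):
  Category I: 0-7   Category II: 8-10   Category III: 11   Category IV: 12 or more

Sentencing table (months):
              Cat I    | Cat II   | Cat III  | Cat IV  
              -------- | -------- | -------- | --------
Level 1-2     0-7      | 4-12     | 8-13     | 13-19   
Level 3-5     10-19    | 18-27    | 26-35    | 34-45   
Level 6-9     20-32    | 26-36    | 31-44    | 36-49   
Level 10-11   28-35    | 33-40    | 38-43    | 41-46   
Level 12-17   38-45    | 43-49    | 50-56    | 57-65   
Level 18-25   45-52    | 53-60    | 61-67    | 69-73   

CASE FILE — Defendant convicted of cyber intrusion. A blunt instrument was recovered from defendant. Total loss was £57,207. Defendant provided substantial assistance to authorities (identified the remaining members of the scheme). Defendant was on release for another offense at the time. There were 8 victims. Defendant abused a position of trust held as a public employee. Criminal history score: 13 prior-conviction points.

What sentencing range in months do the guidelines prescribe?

Base offense level for cyber intrusion: 16.
A1 applies: 16 − 4 = 12.
A2 applies: 12 + 2 = 14.
A3 applies (level before this adjustment is 14 < 15, so +1): 14 + 1 = 15.
A4 applies: 15 + 2 = 17.
A5 applies: 17 + 3 = 20.
A6 applies (level before this adjustment is 20 ≥ 4, so +4): 20 + 4 = 24.
Final offense level: 24.
Criminal history: 13 prior points → Category IV (12+).
Level 24 falls in the 18-25 band.
Grid: Level 18-25 × Category IV = 69-73 months.

69-73 months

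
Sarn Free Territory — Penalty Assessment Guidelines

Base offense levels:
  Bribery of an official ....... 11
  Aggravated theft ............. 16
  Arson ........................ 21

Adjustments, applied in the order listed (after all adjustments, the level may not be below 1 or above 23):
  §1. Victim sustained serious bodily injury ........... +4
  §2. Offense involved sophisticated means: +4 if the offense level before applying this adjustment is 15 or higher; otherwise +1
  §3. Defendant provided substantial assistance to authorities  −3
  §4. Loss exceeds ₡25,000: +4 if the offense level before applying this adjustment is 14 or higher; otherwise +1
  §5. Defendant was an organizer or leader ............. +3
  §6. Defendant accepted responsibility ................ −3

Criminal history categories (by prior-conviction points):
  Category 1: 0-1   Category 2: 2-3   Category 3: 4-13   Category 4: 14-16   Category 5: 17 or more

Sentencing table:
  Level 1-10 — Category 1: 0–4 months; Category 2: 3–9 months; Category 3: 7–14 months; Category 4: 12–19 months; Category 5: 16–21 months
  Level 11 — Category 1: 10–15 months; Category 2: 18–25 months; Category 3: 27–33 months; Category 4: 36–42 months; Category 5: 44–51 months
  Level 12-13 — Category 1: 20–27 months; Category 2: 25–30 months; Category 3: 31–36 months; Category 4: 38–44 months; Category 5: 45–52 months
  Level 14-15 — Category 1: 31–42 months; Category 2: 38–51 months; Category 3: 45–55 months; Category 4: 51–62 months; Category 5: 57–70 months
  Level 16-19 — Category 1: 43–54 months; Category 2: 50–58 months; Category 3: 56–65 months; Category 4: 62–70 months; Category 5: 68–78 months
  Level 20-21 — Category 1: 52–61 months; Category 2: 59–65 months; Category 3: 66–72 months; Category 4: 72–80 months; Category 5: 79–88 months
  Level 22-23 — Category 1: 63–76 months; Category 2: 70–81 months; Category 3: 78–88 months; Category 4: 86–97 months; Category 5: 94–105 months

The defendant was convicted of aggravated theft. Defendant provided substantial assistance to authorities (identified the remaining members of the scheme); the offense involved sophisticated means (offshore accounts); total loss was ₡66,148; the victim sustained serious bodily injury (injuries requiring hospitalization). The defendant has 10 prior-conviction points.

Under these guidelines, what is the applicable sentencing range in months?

78-88 months

Base offense level for aggravated theft: 16.
§1 applies: 16 + 4 = 20.
§2 applies (level before this adjustment is 20 ≥ 15, so +4): 20 + 4 = 24.
§3 applies: 24 − 3 = 21.
§4 applies (level before this adjustment is 21 ≥ 14, so +4): 21 + 4 = 25.
§5 does not apply.
Level 25 exceeds the maximum of 23; capped at 23.
Final offense level: 23.
Criminal history: 10 prior points → Category 3 (4-13).
Level 23 falls in the 22-23 band.
Grid: Level 22-23 × Category 3 = 78-88 months.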